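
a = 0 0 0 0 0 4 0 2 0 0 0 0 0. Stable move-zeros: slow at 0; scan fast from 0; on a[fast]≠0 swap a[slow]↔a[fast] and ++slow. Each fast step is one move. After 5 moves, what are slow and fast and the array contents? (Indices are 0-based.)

slow=0, fast=5, a=[0, 0, 0, 0, 0, 4, 0, 2, 0, 0, 0, 0, 0]

(s=0,f=0) a[fast]=0 → fast++
(s=0,f=1) a[fast]=0 → fast++
(s=0,f=2) a[fast]=0 → fast++
(s=0,f=3) a[fast]=0 → fast++
(s=0,f=4) a[fast]=0 → fast++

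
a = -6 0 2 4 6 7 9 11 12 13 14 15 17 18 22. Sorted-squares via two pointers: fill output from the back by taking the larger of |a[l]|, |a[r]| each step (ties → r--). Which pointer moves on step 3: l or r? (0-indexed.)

[0,14] |-6|<=|22| out[14]=484 → r--
[0,13] |-6|<=|18| out[13]=324 → r--
[0,12] |-6|<=|17| out[12]=289 → r--

r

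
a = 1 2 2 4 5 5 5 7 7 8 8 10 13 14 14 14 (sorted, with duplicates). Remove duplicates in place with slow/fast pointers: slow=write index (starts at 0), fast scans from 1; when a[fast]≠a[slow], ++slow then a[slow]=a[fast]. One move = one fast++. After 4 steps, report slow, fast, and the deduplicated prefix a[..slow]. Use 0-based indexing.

(s=0,f=1) a[fast]=2≠a[slow]=1 write a[1]=2 → slow++,fast++
(s=1,f=2) a[fast]=2=a[slow] dup → fast++
(s=1,f=3) a[fast]=4≠a[slow]=2 write a[2]=4 → slow++,fast++
(s=2,f=4) a[fast]=5≠a[slow]=4 write a[3]=5 → slow++,fast++

slow=3, fast=5, prefix=[1, 2, 4, 5]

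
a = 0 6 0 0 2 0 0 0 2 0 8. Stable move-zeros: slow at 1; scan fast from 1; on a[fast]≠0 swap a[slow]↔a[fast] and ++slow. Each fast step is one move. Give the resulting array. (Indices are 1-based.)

(s=1,f=1) a[fast]=0 → fast++
(s=1,f=2) a[fast]=6≠0 swap→a[1]=6 → slow++,fast++
(s=2,f=3) a[fast]=0 → fast++
(s=2,f=4) a[fast]=0 → fast++
(s=2,f=5) a[fast]=2≠0 swap→a[2]=2 → slow++,fast++
(s=3,f=6) a[fast]=0 → fast++
(s=3,f=7) a[fast]=0 → fast++
(s=3,f=8) a[fast]=0 → fast++
(s=3,f=9) a[fast]=2≠0 swap→a[3]=2 → slow++,fast++
(s=4,f=10) a[fast]=0 → fast++
(s=4,f=11) a[fast]=8≠0 swap→a[4]=8 → slow++,fast++

[6, 2, 2, 8, 0, 0, 0, 0, 0, 0, 0]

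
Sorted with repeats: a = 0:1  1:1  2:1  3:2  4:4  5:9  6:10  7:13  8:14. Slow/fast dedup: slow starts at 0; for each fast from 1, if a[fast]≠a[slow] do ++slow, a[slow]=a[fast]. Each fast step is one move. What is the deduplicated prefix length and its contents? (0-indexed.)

length 7; prefix = [1, 2, 4, 9, 10, 13, 14]

slow=0 fast=1: a[fast]=1=a[slow] dup, fast++
slow=0 fast=2: a[fast]=1=a[slow] dup, fast++
slow=0 fast=3: a[fast]=2≠a[slow]=1 write a[1]=2, slow++,fast++
slow=1 fast=4: a[fast]=4≠a[slow]=2 write a[2]=4, slow++,fast++
slow=2 fast=5: a[fast]=9≠a[slow]=4 write a[3]=9, slow++,fast++
slow=3 fast=6: a[fast]=10≠a[slow]=9 write a[4]=10, slow++,fast++
slow=4 fast=7: a[fast]=13≠a[slow]=10 write a[5]=13, slow++,fast++
slow=5 fast=8: a[fast]=14≠a[slow]=13 write a[6]=14, slow++,fast++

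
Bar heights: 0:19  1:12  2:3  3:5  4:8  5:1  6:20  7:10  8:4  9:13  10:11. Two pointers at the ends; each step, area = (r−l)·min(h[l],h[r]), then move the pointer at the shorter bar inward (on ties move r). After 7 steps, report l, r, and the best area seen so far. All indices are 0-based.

[0,10] min(19,11)*10=110 best=110 * → r--
[0,9] min(19,13)*9=117 best=117 * → r--
[0,8] min(19,4)*8=32 best=117 → r--
[0,7] min(19,10)*7=70 best=117 → r--
[0,6] min(19,20)*6=114 best=117 → l++
[1,6] min(12,20)*5=60 best=117 → l++
[2,6] min(3,20)*4=12 best=117 → l++

l=3, r=6, best area=117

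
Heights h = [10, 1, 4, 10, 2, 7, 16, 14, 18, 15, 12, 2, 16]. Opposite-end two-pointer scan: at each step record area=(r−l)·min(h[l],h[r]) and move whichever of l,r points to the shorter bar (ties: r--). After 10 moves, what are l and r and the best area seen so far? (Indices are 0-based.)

l=6, r=8, best area=120

[0,12] min(10,16)*12=120 best=120 * → l++
[1,12] min(1,16)*11=11 best=120 → l++
[2,12] min(4,16)*10=40 best=120 → l++
[3,12] min(10,16)*9=90 best=120 → l++
[4,12] min(2,16)*8=16 best=120 → l++
[5,12] min(7,16)*7=49 best=120 → l++
[6,12] min(16,16)*6=96 best=120 → r--
[6,11] min(16,2)*5=10 best=120 → r--
[6,10] min(16,12)*4=48 best=120 → r--
[6,9] min(16,15)*3=45 best=120 → r--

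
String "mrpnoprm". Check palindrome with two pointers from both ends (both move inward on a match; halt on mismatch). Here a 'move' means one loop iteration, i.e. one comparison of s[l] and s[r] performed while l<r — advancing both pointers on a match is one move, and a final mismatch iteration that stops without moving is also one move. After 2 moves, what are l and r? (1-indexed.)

l=3, r=6

[1,8] 'm'=='m' → l++,r--
[2,7] 'r'=='r' → l++,r--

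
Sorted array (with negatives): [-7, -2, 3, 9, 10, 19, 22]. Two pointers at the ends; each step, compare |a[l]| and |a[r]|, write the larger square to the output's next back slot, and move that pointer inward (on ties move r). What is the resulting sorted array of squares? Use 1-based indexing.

l=1 r=7: |-7|<=|22| out[7]=484, r--
l=1 r=6: |-7|<=|19| out[6]=361, r--
l=1 r=5: |-7|<=|10| out[5]=100, r--
l=1 r=4: |-7|<=|9| out[4]=81, r--
l=1 r=3: |-7|>|3| out[3]=49, l++
l=2 r=3: |-2|<=|3| out[2]=9, r--
l=2 r=2: |-2|<=|-2| out[1]=4, r--

[4, 9, 49, 81, 100, 361, 484]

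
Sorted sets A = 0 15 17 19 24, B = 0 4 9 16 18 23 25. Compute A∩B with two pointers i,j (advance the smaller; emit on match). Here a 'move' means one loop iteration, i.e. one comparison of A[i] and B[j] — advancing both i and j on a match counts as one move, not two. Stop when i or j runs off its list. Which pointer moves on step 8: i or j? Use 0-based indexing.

i=0 j=0: 0==0 emit, i++,j++
i=1 j=1: 15>4, j++
i=1 j=2: 15>9, j++
i=1 j=3: 15<16, i++
i=2 j=3: 17>16, j++
i=2 j=4: 17<18, i++
i=3 j=4: 19>18, j++
i=3 j=5: 19<23, i++

i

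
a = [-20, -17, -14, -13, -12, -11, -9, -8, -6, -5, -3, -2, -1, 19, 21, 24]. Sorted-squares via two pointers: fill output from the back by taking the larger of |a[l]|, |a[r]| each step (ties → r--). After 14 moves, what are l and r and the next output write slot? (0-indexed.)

[0,15] |-20|<=|24| out[15]=576 → r--
[0,14] |-20|<=|21| out[14]=441 → r--
[0,13] |-20|>|19| out[13]=400 → l++
[1,13] |-17|<=|19| out[12]=361 → r--
[1,12] |-17|>|-1| out[11]=289 → l++
[2,12] |-14|>|-1| out[10]=196 → l++
[3,12] |-13|>|-1| out[9]=169 → l++
[4,12] |-12|>|-1| out[8]=144 → l++
[5,12] |-11|>|-1| out[7]=121 → l++
[6,12] |-9|>|-1| out[6]=81 → l++
[7,12] |-8|>|-1| out[5]=64 → l++
[8,12] |-6|>|-1| out[4]=36 → l++
[9,12] |-5|>|-1| out[3]=25 → l++
[10,12] |-3|>|-1| out[2]=9 → l++

l=11, r=12, next write slot=1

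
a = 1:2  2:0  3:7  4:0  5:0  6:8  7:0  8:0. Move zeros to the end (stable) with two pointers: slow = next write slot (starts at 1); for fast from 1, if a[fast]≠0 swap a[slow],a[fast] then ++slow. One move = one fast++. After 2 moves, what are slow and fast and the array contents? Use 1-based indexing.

slow=2, fast=3, a=[2, 0, 7, 0, 0, 8, 0, 0]

slow=1 fast=1: a[fast]=2≠0 swap→a[1]=2, slow++,fast++
slow=2 fast=2: a[fast]=0, fast++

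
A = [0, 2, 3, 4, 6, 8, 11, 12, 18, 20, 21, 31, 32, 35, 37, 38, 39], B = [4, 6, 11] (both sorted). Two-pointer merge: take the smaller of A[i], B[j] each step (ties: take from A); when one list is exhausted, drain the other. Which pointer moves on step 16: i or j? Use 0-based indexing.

i

i=0 j=0: A[i]=0<=B[j]=4 take 0, i++
i=1 j=0: A[i]=2<=B[j]=4 take 2, i++
i=2 j=0: A[i]=3<=B[j]=4 take 3, i++
i=3 j=0: A[i]=4<=B[j]=4 take 4, i++
i=4 j=0: A[i]=6>B[j]=4 take 4, j++
i=4 j=1: A[i]=6<=B[j]=6 take 6, i++
i=5 j=1: A[i]=8>B[j]=6 take 6, j++
i=5 j=2: A[i]=8<=B[j]=11 take 8, i++
i=6 j=2: A[i]=11<=B[j]=11 take 11, i++
i=7 j=2: A[i]=12>B[j]=11 take 11, j++
i=7 j=3: B done, take A[i]=12, i++
i=8 j=3: B done, take A[i]=18, i++
i=9 j=3: B done, take A[i]=20, i++
i=10 j=3: B done, take A[i]=21, i++
i=11 j=3: B done, take A[i]=31, i++
i=12 j=3: B done, take A[i]=32, i++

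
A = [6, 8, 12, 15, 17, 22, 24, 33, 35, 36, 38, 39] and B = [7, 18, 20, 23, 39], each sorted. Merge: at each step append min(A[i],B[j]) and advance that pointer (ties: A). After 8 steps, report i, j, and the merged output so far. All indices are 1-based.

i=1 j=1: A[i]=6<=B[j]=7 take 6, i++
i=2 j=1: A[i]=8>B[j]=7 take 7, j++
i=2 j=2: A[i]=8<=B[j]=18 take 8, i++
i=3 j=2: A[i]=12<=B[j]=18 take 12, i++
i=4 j=2: A[i]=15<=B[j]=18 take 15, i++
i=5 j=2: A[i]=17<=B[j]=18 take 17, i++
i=6 j=2: A[i]=22>B[j]=18 take 18, j++
i=6 j=3: A[i]=22>B[j]=20 take 20, j++

i=6, j=4, merged so far=[6, 7, 8, 12, 15, 17, 18, 20]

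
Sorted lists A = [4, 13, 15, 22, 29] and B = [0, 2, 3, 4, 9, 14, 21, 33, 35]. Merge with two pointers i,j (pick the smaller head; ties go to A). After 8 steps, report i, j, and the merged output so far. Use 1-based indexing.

i=3, j=7, merged so far=[0, 2, 3, 4, 4, 9, 13, 14]

[i=1,j=1] A[i]=4>B[j]=0 take 0 → j++
[i=1,j=2] A[i]=4>B[j]=2 take 2 → j++
[i=1,j=3] A[i]=4>B[j]=3 take 3 → j++
[i=1,j=4] A[i]=4<=B[j]=4 take 4 → i++
[i=2,j=4] A[i]=13>B[j]=4 take 4 → j++
[i=2,j=5] A[i]=13>B[j]=9 take 9 → j++
[i=2,j=6] A[i]=13<=B[j]=14 take 13 → i++
[i=3,j=6] A[i]=15>B[j]=14 take 14 → j++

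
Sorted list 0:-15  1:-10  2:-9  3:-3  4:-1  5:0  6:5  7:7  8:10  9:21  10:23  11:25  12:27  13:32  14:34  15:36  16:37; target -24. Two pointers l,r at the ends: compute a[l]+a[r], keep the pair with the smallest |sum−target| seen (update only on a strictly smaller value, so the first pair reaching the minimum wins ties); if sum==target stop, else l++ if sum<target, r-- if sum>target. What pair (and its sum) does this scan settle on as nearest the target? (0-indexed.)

[0,16] -15+37=22 d=46 * → r--
[0,15] -15+36=21 d=45 * → r--
[0,14] -15+34=19 d=43 * → r--
[0,13] -15+32=17 d=41 * → r--
[0,12] -15+27=12 d=36 * → r--
[0,11] -15+25=10 d=34 * → r--
[0,10] -15+23=8 d=32 * → r--
[0,9] -15+21=6 d=30 * → r--
[0,8] -15+10=-5 d=19 * → r--
[0,7] -15+7=-8 d=16 * → r--
[0,6] -15+5=-10 d=14 * → r--
[0,5] -15+0=-15 d=9 * → r--
[0,4] -15+-1=-16 d=8 * → r--
[0,3] -15+-3=-18 d=6 * → r--
[0,2] -15+-9=-24 d=0 * → stop

pair (-15, -9) with sum -24 (|Δ|=0)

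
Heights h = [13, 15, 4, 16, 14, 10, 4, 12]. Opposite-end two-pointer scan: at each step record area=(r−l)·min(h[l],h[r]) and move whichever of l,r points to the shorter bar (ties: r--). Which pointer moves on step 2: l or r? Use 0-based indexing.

r

[0,7] min(13,12)*7=84 best=84 * → r--
[0,6] min(13,4)*6=24 best=84 → r--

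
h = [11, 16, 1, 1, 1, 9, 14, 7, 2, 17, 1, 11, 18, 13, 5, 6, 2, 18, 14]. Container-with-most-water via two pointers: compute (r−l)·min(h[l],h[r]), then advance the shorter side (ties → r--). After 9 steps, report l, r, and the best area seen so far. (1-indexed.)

l=9, r=18, best area=256

l=1 r=19: min(11,14)*18=198 best=198 *, l++
l=2 r=19: min(16,14)*17=238 best=238 *, r--
l=2 r=18: min(16,18)*16=256 best=256 *, l++
l=3 r=18: min(1,18)*15=15 best=256, l++
l=4 r=18: min(1,18)*14=14 best=256, l++
l=5 r=18: min(1,18)*13=13 best=256, l++
l=6 r=18: min(9,18)*12=108 best=256, l++
l=7 r=18: min(14,18)*11=154 best=256, l++
l=8 r=18: min(7,18)*10=70 best=256, l++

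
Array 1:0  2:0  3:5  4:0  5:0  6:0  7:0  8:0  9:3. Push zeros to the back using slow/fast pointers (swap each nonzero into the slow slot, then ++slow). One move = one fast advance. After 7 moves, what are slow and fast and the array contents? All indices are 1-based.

slow=2, fast=8, a=[5, 0, 0, 0, 0, 0, 0, 0, 3]

slow=1 fast=1: a[fast]=0, fast++
slow=1 fast=2: a[fast]=0, fast++
slow=1 fast=3: a[fast]=5≠0 swap→a[1]=5, slow++,fast++
slow=2 fast=4: a[fast]=0, fast++
slow=2 fast=5: a[fast]=0, fast++
slow=2 fast=6: a[fast]=0, fast++
slow=2 fast=7: a[fast]=0, fast++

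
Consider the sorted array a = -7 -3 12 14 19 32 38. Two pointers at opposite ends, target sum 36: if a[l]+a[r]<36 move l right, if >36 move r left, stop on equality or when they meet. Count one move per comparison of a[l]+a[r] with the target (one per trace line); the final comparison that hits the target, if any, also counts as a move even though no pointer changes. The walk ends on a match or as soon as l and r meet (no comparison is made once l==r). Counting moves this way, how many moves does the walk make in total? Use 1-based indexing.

6 moves

l=1 r=7: -7+38=31 <36, l++
l=2 r=7: -3+38=35 <36, l++
l=3 r=7: 12+38=50 >36, r--
l=3 r=6: 12+32=44 >36, r--
l=3 r=5: 12+19=31 <36, l++
l=4 r=5: 14+19=33 <36, l++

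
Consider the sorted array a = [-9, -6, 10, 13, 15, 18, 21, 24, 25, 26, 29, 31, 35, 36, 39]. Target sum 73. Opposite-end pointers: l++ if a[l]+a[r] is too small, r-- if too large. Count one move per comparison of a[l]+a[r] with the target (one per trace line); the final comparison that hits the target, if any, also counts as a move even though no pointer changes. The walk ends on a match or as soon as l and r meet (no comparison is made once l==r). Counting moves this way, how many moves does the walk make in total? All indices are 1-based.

14 moves

l=1 r=15: -9+39=30 <73, l++
l=2 r=15: -6+39=33 <73, l++
l=3 r=15: 10+39=49 <73, l++
l=4 r=15: 13+39=52 <73, l++
l=5 r=15: 15+39=54 <73, l++
l=6 r=15: 18+39=57 <73, l++
l=7 r=15: 21+39=60 <73, l++
l=8 r=15: 24+39=63 <73, l++
l=9 r=15: 25+39=64 <73, l++
l=10 r=15: 26+39=65 <73, l++
l=11 r=15: 29+39=68 <73, l++
l=12 r=15: 31+39=70 <73, l++
l=13 r=15: 35+39=74 >73, r--
l=13 r=14: 35+36=71 <73, l++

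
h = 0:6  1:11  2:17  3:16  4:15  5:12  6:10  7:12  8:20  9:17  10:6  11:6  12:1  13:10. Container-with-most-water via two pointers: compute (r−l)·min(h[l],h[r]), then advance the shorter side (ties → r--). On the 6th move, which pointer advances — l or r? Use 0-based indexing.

l

[0,13] min(6,10)*13=78 best=78 * → l++
[1,13] min(11,10)*12=120 best=120 * → r--
[1,12] min(11,1)*11=11 best=120 → r--
[1,11] min(11,6)*10=60 best=120 → r--
[1,10] min(11,6)*9=54 best=120 → r--
[1,9] min(11,17)*8=88 best=120 → l++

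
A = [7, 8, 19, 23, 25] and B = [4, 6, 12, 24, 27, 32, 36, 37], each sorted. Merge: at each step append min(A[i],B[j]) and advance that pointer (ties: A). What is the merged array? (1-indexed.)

i=1 j=1: A[i]=7>B[j]=4 take 4, j++
i=1 j=2: A[i]=7>B[j]=6 take 6, j++
i=1 j=3: A[i]=7<=B[j]=12 take 7, i++
i=2 j=3: A[i]=8<=B[j]=12 take 8, i++
i=3 j=3: A[i]=19>B[j]=12 take 12, j++
i=3 j=4: A[i]=19<=B[j]=24 take 19, i++
i=4 j=4: A[i]=23<=B[j]=24 take 23, i++
i=5 j=4: A[i]=25>B[j]=24 take 24, j++
i=5 j=5: A[i]=25<=B[j]=27 take 25, i++
i=6 j=5: A done, take B[j]=27, j++
i=6 j=6: A done, take B[j]=32, j++
i=6 j=7: A done, take B[j]=36, j++
i=6 j=8: A done, take B[j]=37, j++

[4, 6, 7, 8, 12, 19, 23, 24, 25, 27, 32, 36, 37]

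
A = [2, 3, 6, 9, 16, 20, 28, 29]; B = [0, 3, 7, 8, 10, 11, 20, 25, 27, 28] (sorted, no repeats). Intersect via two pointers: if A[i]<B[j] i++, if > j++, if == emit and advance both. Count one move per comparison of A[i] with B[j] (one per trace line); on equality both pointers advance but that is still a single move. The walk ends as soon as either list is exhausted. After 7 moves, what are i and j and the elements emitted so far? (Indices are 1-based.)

i=1 j=1: 2>0, j++
i=1 j=2: 2<3, i++
i=2 j=2: 3==3 emit, i++,j++
i=3 j=3: 6<7, i++
i=4 j=3: 9>7, j++
i=4 j=4: 9>8, j++
i=4 j=5: 9<10, i++

i=5, j=5, emitted=[3]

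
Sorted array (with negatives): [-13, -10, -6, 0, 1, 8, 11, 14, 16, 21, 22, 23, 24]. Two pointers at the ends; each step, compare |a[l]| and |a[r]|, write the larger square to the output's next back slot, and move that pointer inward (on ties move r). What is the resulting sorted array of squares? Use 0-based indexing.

[0, 1, 36, 64, 100, 121, 169, 196, 256, 441, 484, 529, 576]

[0,12] |-13|<=|24| out[12]=576 → r--
[0,11] |-13|<=|23| out[11]=529 → r--
[0,10] |-13|<=|22| out[10]=484 → r--
[0,9] |-13|<=|21| out[9]=441 → r--
[0,8] |-13|<=|16| out[8]=256 → r--
[0,7] |-13|<=|14| out[7]=196 → r--
[0,6] |-13|>|11| out[6]=169 → l++
[1,6] |-10|<=|11| out[5]=121 → r--
[1,5] |-10|>|8| out[4]=100 → l++
[2,5] |-6|<=|8| out[3]=64 → r--
[2,4] |-6|>|1| out[2]=36 → l++
[3,4] |0|<=|1| out[1]=1 → r--
[3,3] |0|<=|0| out[0]=0 → r--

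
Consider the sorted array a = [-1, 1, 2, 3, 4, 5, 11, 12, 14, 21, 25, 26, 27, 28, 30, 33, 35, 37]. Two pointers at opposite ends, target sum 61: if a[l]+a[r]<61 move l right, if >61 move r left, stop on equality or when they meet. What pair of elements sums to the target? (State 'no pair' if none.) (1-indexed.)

(26, 35)

[1,18] -1+37=36 <61 → l++
[2,18] 1+37=38 <61 → l++
[3,18] 2+37=39 <61 → l++
[4,18] 3+37=40 <61 → l++
[5,18] 4+37=41 <61 → l++
[6,18] 5+37=42 <61 → l++
[7,18] 11+37=48 <61 → l++
[8,18] 12+37=49 <61 → l++
[9,18] 14+37=51 <61 → l++
[10,18] 21+37=58 <61 → l++
[11,18] 25+37=62 >61 → r--
[11,17] 25+35=60 <61 → l++
[12,17] 26+35=61 → found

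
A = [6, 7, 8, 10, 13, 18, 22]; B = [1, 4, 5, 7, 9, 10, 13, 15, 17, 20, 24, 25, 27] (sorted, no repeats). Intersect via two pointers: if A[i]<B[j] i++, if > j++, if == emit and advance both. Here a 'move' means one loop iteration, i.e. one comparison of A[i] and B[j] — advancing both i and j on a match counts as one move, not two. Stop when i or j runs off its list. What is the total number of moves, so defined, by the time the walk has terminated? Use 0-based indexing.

14 moves

i=0 j=0: 6>1, j++
i=0 j=1: 6>4, j++
i=0 j=2: 6>5, j++
i=0 j=3: 6<7, i++
i=1 j=3: 7==7 emit, i++,j++
i=2 j=4: 8<9, i++
i=3 j=4: 10>9, j++
i=3 j=5: 10==10 emit, i++,j++
i=4 j=6: 13==13 emit, i++,j++
i=5 j=7: 18>15, j++
i=5 j=8: 18>17, j++
i=5 j=9: 18<20, i++
i=6 j=9: 22>20, j++
i=6 j=10: 22<24, i++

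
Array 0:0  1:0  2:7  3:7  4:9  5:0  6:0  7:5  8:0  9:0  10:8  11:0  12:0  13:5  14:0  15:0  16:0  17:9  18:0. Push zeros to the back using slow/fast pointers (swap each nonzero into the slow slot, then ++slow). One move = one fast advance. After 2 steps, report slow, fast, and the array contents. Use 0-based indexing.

slow=0 fast=0: a[fast]=0, fast++
slow=0 fast=1: a[fast]=0, fast++

slow=0, fast=2, a=[0, 0, 7, 7, 9, 0, 0, 5, 0, 0, 8, 0, 0, 5, 0, 0, 0, 9, 0]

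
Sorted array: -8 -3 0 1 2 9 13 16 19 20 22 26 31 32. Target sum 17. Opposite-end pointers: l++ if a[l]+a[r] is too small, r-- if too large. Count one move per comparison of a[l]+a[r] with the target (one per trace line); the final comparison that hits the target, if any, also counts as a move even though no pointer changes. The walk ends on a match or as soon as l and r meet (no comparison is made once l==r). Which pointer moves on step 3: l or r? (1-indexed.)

[1,14] -8+32=24 >17 → r--
[1,13] -8+31=23 >17 → r--
[1,12] -8+26=18 >17 → r--

r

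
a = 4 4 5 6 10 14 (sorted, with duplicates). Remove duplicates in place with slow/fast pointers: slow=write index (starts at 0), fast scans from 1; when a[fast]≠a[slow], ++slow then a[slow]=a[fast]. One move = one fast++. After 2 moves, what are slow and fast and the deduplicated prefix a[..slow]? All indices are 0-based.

slow=1, fast=3, prefix=[4, 5]

(s=0,f=1) a[fast]=4=a[slow] dup → fast++
(s=0,f=2) a[fast]=5≠a[slow]=4 write a[1]=5 → slow++,fast++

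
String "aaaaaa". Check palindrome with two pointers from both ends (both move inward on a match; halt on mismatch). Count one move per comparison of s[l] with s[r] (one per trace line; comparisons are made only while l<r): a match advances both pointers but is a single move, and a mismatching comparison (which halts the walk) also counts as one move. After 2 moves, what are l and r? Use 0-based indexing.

l=0 r=5: 'a'=='a', l++,r--
l=1 r=4: 'a'=='a', l++,r--

l=2, r=3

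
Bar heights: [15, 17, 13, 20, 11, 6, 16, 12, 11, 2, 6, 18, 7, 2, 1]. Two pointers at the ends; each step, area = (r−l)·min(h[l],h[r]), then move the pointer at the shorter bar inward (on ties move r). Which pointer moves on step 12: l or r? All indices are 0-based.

l=0 r=14: min(15,1)*14=14 best=14 *, r--
l=0 r=13: min(15,2)*13=26 best=26 *, r--
l=0 r=12: min(15,7)*12=84 best=84 *, r--
l=0 r=11: min(15,18)*11=165 best=165 *, l++
l=1 r=11: min(17,18)*10=170 best=170 *, l++
l=2 r=11: min(13,18)*9=117 best=170, l++
l=3 r=11: min(20,18)*8=144 best=170, r--
l=3 r=10: min(20,6)*7=42 best=170, r--
l=3 r=9: min(20,2)*6=12 best=170, r--
l=3 r=8: min(20,11)*5=55 best=170, r--
l=3 r=7: min(20,12)*4=48 best=170, r--
l=3 r=6: min(20,16)*3=48 best=170, r--

r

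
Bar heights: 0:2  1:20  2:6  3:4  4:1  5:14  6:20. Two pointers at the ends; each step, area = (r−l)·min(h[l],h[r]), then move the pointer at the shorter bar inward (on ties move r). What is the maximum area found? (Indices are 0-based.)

max area = 100

[0,6] min(2,20)*6=12 best=12 * → l++
[1,6] min(20,20)*5=100 best=100 * → r--
[1,5] min(20,14)*4=56 best=100 → r--
[1,4] min(20,1)*3=3 best=100 → r--
[1,3] min(20,4)*2=8 best=100 → r--
[1,2] min(20,6)*1=6 best=100 → r--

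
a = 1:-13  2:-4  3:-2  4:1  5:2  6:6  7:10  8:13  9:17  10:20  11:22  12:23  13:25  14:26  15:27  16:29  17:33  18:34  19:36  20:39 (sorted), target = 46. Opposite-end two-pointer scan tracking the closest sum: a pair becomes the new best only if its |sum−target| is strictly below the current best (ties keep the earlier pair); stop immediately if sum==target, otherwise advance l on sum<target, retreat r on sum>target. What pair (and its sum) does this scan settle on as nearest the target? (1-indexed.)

pair (10, 36) with sum 46 (|Δ|=0)

l=1 r=20: -13+39=26 d=20 *, l++
l=2 r=20: -4+39=35 d=11 *, l++
l=3 r=20: -2+39=37 d=9 *, l++
l=4 r=20: 1+39=40 d=6 *, l++
l=5 r=20: 2+39=41 d=5 *, l++
l=6 r=20: 6+39=45 d=1 *, l++
l=7 r=20: 10+39=49 d=3, r--
l=7 r=19: 10+36=46 d=0 *, stop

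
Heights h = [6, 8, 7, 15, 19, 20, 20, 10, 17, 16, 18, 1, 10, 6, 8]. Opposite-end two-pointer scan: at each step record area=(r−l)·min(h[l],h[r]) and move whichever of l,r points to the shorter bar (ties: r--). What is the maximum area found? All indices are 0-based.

l=0 r=14: min(6,8)*14=84 best=84 *, l++
l=1 r=14: min(8,8)*13=104 best=104 *, r--
l=1 r=13: min(8,6)*12=72 best=104, r--
l=1 r=12: min(8,10)*11=88 best=104, l++
l=2 r=12: min(7,10)*10=70 best=104, l++
l=3 r=12: min(15,10)*9=90 best=104, r--
l=3 r=11: min(15,1)*8=8 best=104, r--
l=3 r=10: min(15,18)*7=105 best=105 *, l++
l=4 r=10: min(19,18)*6=108 best=108 *, r--
l=4 r=9: min(19,16)*5=80 best=108, r--
l=4 r=8: min(19,17)*4=68 best=108, r--
l=4 r=7: min(19,10)*3=30 best=108, r--
l=4 r=6: min(19,20)*2=38 best=108, l++
l=5 r=6: min(20,20)*1=20 best=108, r--

max area = 108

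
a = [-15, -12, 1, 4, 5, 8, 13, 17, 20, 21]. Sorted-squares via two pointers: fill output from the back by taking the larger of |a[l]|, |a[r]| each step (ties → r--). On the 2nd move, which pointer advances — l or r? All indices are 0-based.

r

[0,9] |-15|<=|21| out[9]=441 → r--
[0,8] |-15|<=|20| out[8]=400 → r--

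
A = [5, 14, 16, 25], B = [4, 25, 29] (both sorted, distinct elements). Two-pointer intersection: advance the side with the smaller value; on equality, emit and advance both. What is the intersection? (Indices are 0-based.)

[i=0,j=0] 5>4 → j++
[i=0,j=1] 5<25 → i++
[i=1,j=1] 14<25 → i++
[i=2,j=1] 16<25 → i++
[i=3,j=1] 25==25 emit → i++,j++

intersection = [25]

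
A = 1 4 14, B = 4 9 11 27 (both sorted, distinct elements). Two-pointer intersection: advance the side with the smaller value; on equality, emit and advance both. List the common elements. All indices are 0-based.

[i=0,j=0] 1<4 → i++
[i=1,j=0] 4==4 emit → i++,j++
[i=2,j=1] 14>9 → j++
[i=2,j=2] 14>11 → j++
[i=2,j=3] 14<27 → i++

intersection = [4]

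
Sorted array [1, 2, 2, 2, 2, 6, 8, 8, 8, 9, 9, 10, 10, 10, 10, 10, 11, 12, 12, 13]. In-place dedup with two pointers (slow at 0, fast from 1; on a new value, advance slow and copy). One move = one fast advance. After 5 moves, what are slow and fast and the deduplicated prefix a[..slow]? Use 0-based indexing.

slow=0 fast=1: a[fast]=2≠a[slow]=1 write a[1]=2, slow++,fast++
slow=1 fast=2: a[fast]=2=a[slow] dup, fast++
slow=1 fast=3: a[fast]=2=a[slow] dup, fast++
slow=1 fast=4: a[fast]=2=a[slow] dup, fast++
slow=1 fast=5: a[fast]=6≠a[slow]=2 write a[2]=6, slow++,fast++

slow=2, fast=6, prefix=[1, 2, 6]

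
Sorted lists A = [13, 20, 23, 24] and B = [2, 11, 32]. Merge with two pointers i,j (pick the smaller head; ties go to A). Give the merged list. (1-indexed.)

[2, 11, 13, 20, 23, 24, 32]

i=1 j=1: A[i]=13>B[j]=2 take 2, j++
i=1 j=2: A[i]=13>B[j]=11 take 11, j++
i=1 j=3: A[i]=13<=B[j]=32 take 13, i++
i=2 j=3: A[i]=20<=B[j]=32 take 20, i++
i=3 j=3: A[i]=23<=B[j]=32 take 23, i++
i=4 j=3: A[i]=24<=B[j]=32 take 24, i++
i=5 j=3: A done, take B[j]=32, j++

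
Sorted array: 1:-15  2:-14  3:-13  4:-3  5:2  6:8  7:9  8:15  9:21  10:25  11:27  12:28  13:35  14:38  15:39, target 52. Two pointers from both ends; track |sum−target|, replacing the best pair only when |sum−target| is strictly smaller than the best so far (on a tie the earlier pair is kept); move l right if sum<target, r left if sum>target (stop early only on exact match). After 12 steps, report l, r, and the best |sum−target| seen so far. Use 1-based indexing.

l=10, r=12, best |Δ|=1

[1,15] -15+39=24 d=28 * → l++
[2,15] -14+39=25 d=27 * → l++
[3,15] -13+39=26 d=26 * → l++
[4,15] -3+39=36 d=16 * → l++
[5,15] 2+39=41 d=11 * → l++
[6,15] 8+39=47 d=5 * → l++
[7,15] 9+39=48 d=4 * → l++
[8,15] 15+39=54 d=2 * → r--
[8,14] 15+38=53 d=1 * → r--
[8,13] 15+35=50 d=2 → l++
[9,13] 21+35=56 d=4 → r--
[9,12] 21+28=49 d=3 → l++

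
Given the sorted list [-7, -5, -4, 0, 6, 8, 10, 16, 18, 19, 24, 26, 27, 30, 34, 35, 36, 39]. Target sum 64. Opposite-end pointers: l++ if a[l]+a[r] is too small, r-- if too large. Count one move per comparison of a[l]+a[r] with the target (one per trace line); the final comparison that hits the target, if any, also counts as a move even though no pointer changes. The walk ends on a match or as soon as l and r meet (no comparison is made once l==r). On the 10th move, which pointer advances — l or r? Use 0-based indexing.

l

[0,17] -7+39=32 <64 → l++
[1,17] -5+39=34 <64 → l++
[2,17] -4+39=35 <64 → l++
[3,17] 0+39=39 <64 → l++
[4,17] 6+39=45 <64 → l++
[5,17] 8+39=47 <64 → l++
[6,17] 10+39=49 <64 → l++
[7,17] 16+39=55 <64 → l++
[8,17] 18+39=57 <64 → l++
[9,17] 19+39=58 <64 → l++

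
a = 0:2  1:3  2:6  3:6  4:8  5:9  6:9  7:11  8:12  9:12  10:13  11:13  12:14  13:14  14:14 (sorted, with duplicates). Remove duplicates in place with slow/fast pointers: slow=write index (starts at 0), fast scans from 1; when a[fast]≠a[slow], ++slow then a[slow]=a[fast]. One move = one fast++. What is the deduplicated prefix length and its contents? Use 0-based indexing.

length 9; prefix = [2, 3, 6, 8, 9, 11, 12, 13, 14]

slow=0 fast=1: a[fast]=3≠a[slow]=2 write a[1]=3, slow++,fast++
slow=1 fast=2: a[fast]=6≠a[slow]=3 write a[2]=6, slow++,fast++
slow=2 fast=3: a[fast]=6=a[slow] dup, fast++
slow=2 fast=4: a[fast]=8≠a[slow]=6 write a[3]=8, slow++,fast++
slow=3 fast=5: a[fast]=9≠a[slow]=8 write a[4]=9, slow++,fast++
slow=4 fast=6: a[fast]=9=a[slow] dup, fast++
slow=4 fast=7: a[fast]=11≠a[slow]=9 write a[5]=11, slow++,fast++
slow=5 fast=8: a[fast]=12≠a[slow]=11 write a[6]=12, slow++,fast++
slow=6 fast=9: a[fast]=12=a[slow] dup, fast++
slow=6 fast=10: a[fast]=13≠a[slow]=12 write a[7]=13, slow++,fast++
slow=7 fast=11: a[fast]=13=a[slow] dup, fast++
slow=7 fast=12: a[fast]=14≠a[slow]=13 write a[8]=14, slow++,fast++
slow=8 fast=13: a[fast]=14=a[slow] dup, fast++
slow=8 fast=14: a[fast]=14=a[slow] dup, fast++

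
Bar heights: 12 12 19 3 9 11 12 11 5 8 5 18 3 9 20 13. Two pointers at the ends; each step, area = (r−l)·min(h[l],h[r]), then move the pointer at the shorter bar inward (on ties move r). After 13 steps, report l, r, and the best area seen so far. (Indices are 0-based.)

[0,15] min(12,13)*15=180 best=180 * → l++
[1,15] min(12,13)*14=168 best=180 → l++
[2,15] min(19,13)*13=169 best=180 → r--
[2,14] min(19,20)*12=228 best=228 * → l++
[3,14] min(3,20)*11=33 best=228 → l++
[4,14] min(9,20)*10=90 best=228 → l++
[5,14] min(11,20)*9=99 best=228 → l++
[6,14] min(12,20)*8=96 best=228 → l++
[7,14] min(11,20)*7=77 best=228 → l++
[8,14] min(5,20)*6=30 best=228 → l++
[9,14] min(8,20)*5=40 best=228 → l++
[10,14] min(5,20)*4=20 best=228 → l++
[11,14] min(18,20)*3=54 best=228 → l++

l=12, r=14, best area=228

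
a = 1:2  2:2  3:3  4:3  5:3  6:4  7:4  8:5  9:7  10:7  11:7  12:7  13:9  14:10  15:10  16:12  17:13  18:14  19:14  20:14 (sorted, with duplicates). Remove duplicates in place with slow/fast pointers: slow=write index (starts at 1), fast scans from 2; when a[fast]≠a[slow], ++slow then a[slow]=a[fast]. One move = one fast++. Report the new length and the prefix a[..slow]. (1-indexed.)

(s=1,f=2) a[fast]=2=a[slow] dup → fast++
(s=1,f=3) a[fast]=3≠a[slow]=2 write a[2]=3 → slow++,fast++
(s=2,f=4) a[fast]=3=a[slow] dup → fast++
(s=2,f=5) a[fast]=3=a[slow] dup → fast++
(s=2,f=6) a[fast]=4≠a[slow]=3 write a[3]=4 → slow++,fast++
(s=3,f=7) a[fast]=4=a[slow] dup → fast++
(s=3,f=8) a[fast]=5≠a[slow]=4 write a[4]=5 → slow++,fast++
(s=4,f=9) a[fast]=7≠a[slow]=5 write a[5]=7 → slow++,fast++
(s=5,f=10) a[fast]=7=a[slow] dup → fast++
(s=5,f=11) a[fast]=7=a[slow] dup → fast++
(s=5,f=12) a[fast]=7=a[slow] dup → fast++
(s=5,f=13) a[fast]=9≠a[slow]=7 write a[6]=9 → slow++,fast++
(s=6,f=14) a[fast]=10≠a[slow]=9 write a[7]=10 → slow++,fast++
(s=7,f=15) a[fast]=10=a[slow] dup → fast++
(s=7,f=16) a[fast]=12≠a[slow]=10 write a[8]=12 → slow++,fast++
(s=8,f=17) a[fast]=13≠a[slow]=12 write a[9]=13 → slow++,fast++
(s=9,f=18) a[fast]=14≠a[slow]=13 write a[10]=14 → slow++,fast++
(s=10,f=19) a[fast]=14=a[slow] dup → fast++
(s=10,f=20) a[fast]=14=a[slow] dup → fast++

length 10; prefix = [2, 3, 4, 5, 7, 9, 10, 12, 13, 14]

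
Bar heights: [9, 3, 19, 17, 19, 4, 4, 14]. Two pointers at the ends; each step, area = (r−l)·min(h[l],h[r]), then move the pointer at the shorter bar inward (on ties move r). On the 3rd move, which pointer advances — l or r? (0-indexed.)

r

l=0 r=7: min(9,14)*7=63 best=63 *, l++
l=1 r=7: min(3,14)*6=18 best=63, l++
l=2 r=7: min(19,14)*5=70 best=70 *, r--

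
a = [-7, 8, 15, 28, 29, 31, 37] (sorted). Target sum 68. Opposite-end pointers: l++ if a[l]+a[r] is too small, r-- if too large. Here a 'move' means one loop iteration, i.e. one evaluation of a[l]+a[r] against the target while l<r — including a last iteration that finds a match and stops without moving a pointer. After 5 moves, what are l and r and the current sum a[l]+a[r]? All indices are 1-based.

[1,7] -7+37=30 <68 → l++
[2,7] 8+37=45 <68 → l++
[3,7] 15+37=52 <68 → l++
[4,7] 28+37=65 <68 → l++
[5,7] 29+37=66 <68 → l++

l=6, r=7, sum=68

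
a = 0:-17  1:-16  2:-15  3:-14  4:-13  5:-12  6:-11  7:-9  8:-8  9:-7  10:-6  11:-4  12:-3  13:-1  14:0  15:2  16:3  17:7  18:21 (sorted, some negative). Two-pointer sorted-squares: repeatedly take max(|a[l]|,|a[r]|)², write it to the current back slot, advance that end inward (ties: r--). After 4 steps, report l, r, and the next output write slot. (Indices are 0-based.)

l=3, r=17, next write slot=14

l=0 r=18: |-17|<=|21| out[18]=441, r--
l=0 r=17: |-17|>|7| out[17]=289, l++
l=1 r=17: |-16|>|7| out[16]=256, l++
l=2 r=17: |-15|>|7| out[15]=225, l++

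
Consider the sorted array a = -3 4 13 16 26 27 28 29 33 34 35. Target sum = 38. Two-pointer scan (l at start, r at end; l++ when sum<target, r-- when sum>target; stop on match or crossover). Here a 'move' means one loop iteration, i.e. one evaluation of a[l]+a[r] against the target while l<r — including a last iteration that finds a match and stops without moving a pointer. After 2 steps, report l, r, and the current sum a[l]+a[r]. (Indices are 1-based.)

[1,11] -3+35=32 <38 → l++
[2,11] 4+35=39 >38 → r--

l=2, r=10, sum=38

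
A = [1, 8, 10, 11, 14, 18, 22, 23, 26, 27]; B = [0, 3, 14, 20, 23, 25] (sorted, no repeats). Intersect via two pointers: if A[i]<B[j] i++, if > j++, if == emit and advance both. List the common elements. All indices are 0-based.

intersection = [14, 23]

[i=0,j=0] 1>0 → j++
[i=0,j=1] 1<3 → i++
[i=1,j=1] 8>3 → j++
[i=1,j=2] 8<14 → i++
[i=2,j=2] 10<14 → i++
[i=3,j=2] 11<14 → i++
[i=4,j=2] 14==14 emit → i++,j++
[i=5,j=3] 18<20 → i++
[i=6,j=3] 22>20 → j++
[i=6,j=4] 22<23 → i++
[i=7,j=4] 23==23 emit → i++,j++
[i=8,j=5] 26>25 → j++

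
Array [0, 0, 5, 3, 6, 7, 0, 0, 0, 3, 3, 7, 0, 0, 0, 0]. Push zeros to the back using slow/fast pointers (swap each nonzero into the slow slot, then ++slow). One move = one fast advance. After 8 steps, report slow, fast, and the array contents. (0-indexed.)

(s=0,f=0) a[fast]=0 → fast++
(s=0,f=1) a[fast]=0 → fast++
(s=0,f=2) a[fast]=5≠0 swap→a[0]=5 → slow++,fast++
(s=1,f=3) a[fast]=3≠0 swap→a[1]=3 → slow++,fast++
(s=2,f=4) a[fast]=6≠0 swap→a[2]=6 → slow++,fast++
(s=3,f=5) a[fast]=7≠0 swap→a[3]=7 → slow++,fast++
(s=4,f=6) a[fast]=0 → fast++
(s=4,f=7) a[fast]=0 → fast++

slow=4, fast=8, a=[5, 3, 6, 7, 0, 0, 0, 0, 0, 3, 3, 7, 0, 0, 0, 0]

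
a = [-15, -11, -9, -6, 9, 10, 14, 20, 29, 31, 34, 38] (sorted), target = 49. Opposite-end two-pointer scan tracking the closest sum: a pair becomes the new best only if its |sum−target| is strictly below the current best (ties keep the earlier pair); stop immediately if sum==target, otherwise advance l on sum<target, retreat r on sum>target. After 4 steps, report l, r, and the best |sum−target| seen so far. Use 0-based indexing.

l=4, r=11, best |Δ|=17

[0,11] -15+38=23 d=26 * → l++
[1,11] -11+38=27 d=22 * → l++
[2,11] -9+38=29 d=20 * → l++
[3,11] -6+38=32 d=17 * → l++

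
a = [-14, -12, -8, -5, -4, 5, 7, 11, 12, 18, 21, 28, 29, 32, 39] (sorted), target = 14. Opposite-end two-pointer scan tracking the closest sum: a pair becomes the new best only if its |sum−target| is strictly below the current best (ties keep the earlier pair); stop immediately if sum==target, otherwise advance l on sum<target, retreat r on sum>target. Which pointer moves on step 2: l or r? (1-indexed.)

r

l=1 r=15: -14+39=25 d=11 *, r--
l=1 r=14: -14+32=18 d=4 *, r--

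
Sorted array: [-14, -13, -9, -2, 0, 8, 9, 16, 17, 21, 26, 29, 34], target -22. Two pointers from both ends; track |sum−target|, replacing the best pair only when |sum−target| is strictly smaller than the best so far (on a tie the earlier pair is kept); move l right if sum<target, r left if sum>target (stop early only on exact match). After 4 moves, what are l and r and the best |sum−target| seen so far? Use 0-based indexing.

[0,12] -14+34=20 d=42 * → r--
[0,11] -14+29=15 d=37 * → r--
[0,10] -14+26=12 d=34 * → r--
[0,9] -14+21=7 d=29 * → r--

l=0, r=8, best |Δ|=29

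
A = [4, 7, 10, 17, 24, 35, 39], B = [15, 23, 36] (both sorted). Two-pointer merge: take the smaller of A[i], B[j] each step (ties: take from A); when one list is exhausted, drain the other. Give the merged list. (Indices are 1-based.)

i=1 j=1: A[i]=4<=B[j]=15 take 4, i++
i=2 j=1: A[i]=7<=B[j]=15 take 7, i++
i=3 j=1: A[i]=10<=B[j]=15 take 10, i++
i=4 j=1: A[i]=17>B[j]=15 take 15, j++
i=4 j=2: A[i]=17<=B[j]=23 take 17, i++
i=5 j=2: A[i]=24>B[j]=23 take 23, j++
i=5 j=3: A[i]=24<=B[j]=36 take 24, i++
i=6 j=3: A[i]=35<=B[j]=36 take 35, i++
i=7 j=3: A[i]=39>B[j]=36 take 36, j++
i=7 j=4: B done, take A[i]=39, i++

[4, 7, 10, 15, 17, 23, 24, 35, 36, 39]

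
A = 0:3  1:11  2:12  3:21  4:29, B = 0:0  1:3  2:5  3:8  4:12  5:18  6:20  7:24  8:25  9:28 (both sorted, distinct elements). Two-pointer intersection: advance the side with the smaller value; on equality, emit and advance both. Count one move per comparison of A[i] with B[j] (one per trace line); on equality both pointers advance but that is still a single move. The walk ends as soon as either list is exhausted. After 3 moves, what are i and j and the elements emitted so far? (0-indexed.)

i=0 j=0: 3>0, j++
i=0 j=1: 3==3 emit, i++,j++
i=1 j=2: 11>5, j++

i=1, j=3, emitted=[3]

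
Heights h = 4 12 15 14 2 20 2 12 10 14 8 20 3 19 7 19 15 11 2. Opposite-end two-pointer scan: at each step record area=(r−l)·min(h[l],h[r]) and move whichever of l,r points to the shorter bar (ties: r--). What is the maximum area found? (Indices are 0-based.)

max area = 210

l=0 r=18: min(4,2)*18=36 best=36 *, r--
l=0 r=17: min(4,11)*17=68 best=68 *, l++
l=1 r=17: min(12,11)*16=176 best=176 *, r--
l=1 r=16: min(12,15)*15=180 best=180 *, l++
l=2 r=16: min(15,15)*14=210 best=210 *, r--
l=2 r=15: min(15,19)*13=195 best=210, l++
l=3 r=15: min(14,19)*12=168 best=210, l++
l=4 r=15: min(2,19)*11=22 best=210, l++
l=5 r=15: min(20,19)*10=190 best=210, r--
l=5 r=14: min(20,7)*9=63 best=210, r--
l=5 r=13: min(20,19)*8=152 best=210, r--
l=5 r=12: min(20,3)*7=21 best=210, r--
l=5 r=11: min(20,20)*6=120 best=210, r--
l=5 r=10: min(20,8)*5=40 best=210, r--
l=5 r=9: min(20,14)*4=56 best=210, r--
l=5 r=8: min(20,10)*3=30 best=210, r--
l=5 r=7: min(20,12)*2=24 best=210, r--
l=5 r=6: min(20,2)*1=2 best=210, r--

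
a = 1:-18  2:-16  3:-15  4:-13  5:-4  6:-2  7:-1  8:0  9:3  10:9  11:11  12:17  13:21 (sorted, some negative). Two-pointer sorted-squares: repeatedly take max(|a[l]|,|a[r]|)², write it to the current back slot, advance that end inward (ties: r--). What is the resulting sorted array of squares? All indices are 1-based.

[0, 1, 4, 9, 16, 81, 121, 169, 225, 256, 289, 324, 441]

l=1 r=13: |-18|<=|21| out[13]=441, r--
l=1 r=12: |-18|>|17| out[12]=324, l++
l=2 r=12: |-16|<=|17| out[11]=289, r--
l=2 r=11: |-16|>|11| out[10]=256, l++
l=3 r=11: |-15|>|11| out[9]=225, l++
l=4 r=11: |-13|>|11| out[8]=169, l++
l=5 r=11: |-4|<=|11| out[7]=121, r--
l=5 r=10: |-4|<=|9| out[6]=81, r--
l=5 r=9: |-4|>|3| out[5]=16, l++
l=6 r=9: |-2|<=|3| out[4]=9, r--
l=6 r=8: |-2|>|0| out[3]=4, l++
l=7 r=8: |-1|>|0| out[2]=1, l++
l=8 r=8: |0|<=|0| out[1]=0, r--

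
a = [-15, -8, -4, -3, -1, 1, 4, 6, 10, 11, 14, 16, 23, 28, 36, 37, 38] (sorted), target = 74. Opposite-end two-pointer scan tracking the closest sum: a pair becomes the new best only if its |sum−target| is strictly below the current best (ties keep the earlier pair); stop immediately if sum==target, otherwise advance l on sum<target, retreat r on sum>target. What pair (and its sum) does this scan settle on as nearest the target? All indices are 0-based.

pair (36, 38) with sum 74 (|Δ|=0)

l=0 r=16: -15+38=23 d=51 *, l++
l=1 r=16: -8+38=30 d=44 *, l++
l=2 r=16: -4+38=34 d=40 *, l++
l=3 r=16: -3+38=35 d=39 *, l++
l=4 r=16: -1+38=37 d=37 *, l++
l=5 r=16: 1+38=39 d=35 *, l++
l=6 r=16: 4+38=42 d=32 *, l++
l=7 r=16: 6+38=44 d=30 *, l++
l=8 r=16: 10+38=48 d=26 *, l++
l=9 r=16: 11+38=49 d=25 *, l++
l=10 r=16: 14+38=52 d=22 *, l++
l=11 r=16: 16+38=54 d=20 *, l++
l=12 r=16: 23+38=61 d=13 *, l++
l=13 r=16: 28+38=66 d=8 *, l++
l=14 r=16: 36+38=74 d=0 *, stop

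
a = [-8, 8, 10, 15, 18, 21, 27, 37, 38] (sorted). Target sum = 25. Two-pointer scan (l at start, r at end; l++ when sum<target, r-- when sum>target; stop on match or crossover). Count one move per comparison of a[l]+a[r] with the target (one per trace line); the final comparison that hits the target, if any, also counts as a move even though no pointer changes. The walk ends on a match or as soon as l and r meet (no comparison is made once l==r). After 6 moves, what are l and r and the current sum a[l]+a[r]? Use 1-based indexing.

[1,9] -8+38=30 >25 → r--
[1,8] -8+37=29 >25 → r--
[1,7] -8+27=19 <25 → l++
[2,7] 8+27=35 >25 → r--
[2,6] 8+21=29 >25 → r--
[2,5] 8+18=26 >25 → r--

l=2, r=4, sum=23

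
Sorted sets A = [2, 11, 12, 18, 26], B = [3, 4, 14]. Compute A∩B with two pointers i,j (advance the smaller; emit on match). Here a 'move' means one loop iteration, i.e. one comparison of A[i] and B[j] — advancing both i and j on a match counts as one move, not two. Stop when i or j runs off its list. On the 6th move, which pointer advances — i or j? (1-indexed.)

j

[i=1,j=1] 2<3 → i++
[i=2,j=1] 11>3 → j++
[i=2,j=2] 11>4 → j++
[i=2,j=3] 11<14 → i++
[i=3,j=3] 12<14 → i++
[i=4,j=3] 18>14 → j++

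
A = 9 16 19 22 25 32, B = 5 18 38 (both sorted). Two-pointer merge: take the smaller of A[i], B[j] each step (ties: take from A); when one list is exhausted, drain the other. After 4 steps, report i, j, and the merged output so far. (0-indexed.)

i=2, j=2, merged so far=[5, 9, 16, 18]

[i=0,j=0] A[i]=9>B[j]=5 take 5 → j++
[i=0,j=1] A[i]=9<=B[j]=18 take 9 → i++
[i=1,j=1] A[i]=16<=B[j]=18 take 16 → i++
[i=2,j=1] A[i]=19>B[j]=18 take 18 → j++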